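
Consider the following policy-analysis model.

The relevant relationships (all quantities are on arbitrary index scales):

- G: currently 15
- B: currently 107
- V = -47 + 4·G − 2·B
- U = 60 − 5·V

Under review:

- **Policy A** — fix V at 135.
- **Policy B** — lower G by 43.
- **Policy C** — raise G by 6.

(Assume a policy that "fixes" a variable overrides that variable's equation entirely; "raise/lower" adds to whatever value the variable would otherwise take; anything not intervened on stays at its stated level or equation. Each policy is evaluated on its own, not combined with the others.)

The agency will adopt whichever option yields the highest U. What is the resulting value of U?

Policy A (V := 135):
  G = 15
  B = 107
  V = 135
  U = 60 − 5·135 = -615
Policy B (G − 43):
  G = 15 − 43 = -28
  B = 107
  V = -47 + 4·(-28) − 2·107 = -373
  U = 60 − 5·(-373) = 1925
Policy C (G + 6):
  G = 15 + 6 = 21
  B = 107
  V = -47 + 4·21 − 2·107 = -177
  U = 60 − 5·(-177) = 945
Comparing — Policy A: U=-615, Policy B: U=1925, Policy C: U=945. Highest is 1925 (Policy B).

1925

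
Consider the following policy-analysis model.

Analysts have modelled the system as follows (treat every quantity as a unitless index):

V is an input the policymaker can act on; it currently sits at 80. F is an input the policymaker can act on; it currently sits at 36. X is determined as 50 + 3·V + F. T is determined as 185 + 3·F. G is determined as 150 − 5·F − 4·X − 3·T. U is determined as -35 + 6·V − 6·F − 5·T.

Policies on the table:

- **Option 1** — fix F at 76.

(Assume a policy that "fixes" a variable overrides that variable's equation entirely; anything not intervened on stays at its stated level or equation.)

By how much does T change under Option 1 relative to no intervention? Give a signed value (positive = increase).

Baseline:
  F = 36
  T = 185 + 3·36 = 293
Option 1 (F := 76):
  F = 76
  T = 185 + 3·76 = 413
Change in T: 413 − 293 = 120

120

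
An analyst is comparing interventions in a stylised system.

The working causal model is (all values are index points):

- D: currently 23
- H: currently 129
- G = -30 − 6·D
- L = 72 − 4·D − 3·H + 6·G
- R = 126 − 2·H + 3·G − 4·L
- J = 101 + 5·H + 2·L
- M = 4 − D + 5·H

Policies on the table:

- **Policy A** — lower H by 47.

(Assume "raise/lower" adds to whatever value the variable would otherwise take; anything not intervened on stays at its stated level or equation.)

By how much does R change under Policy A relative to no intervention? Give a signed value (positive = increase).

Baseline:
  D = 23
  H = 129
  G = -30 − 6·23 = -168
  L = 72 − 4·23 − 3·129 + 6·(-168) = -1415
  R = 126 − 2·129 + 3·(-168) − 4·(-1415) = 5024
Policy A (H − 47):
  D = 23
  H = 129 − 47 = 82
  G = -30 − 6·23 = -168
  L = 72 − 4·23 − 3·82 + 6·(-168) = -1274
  R = 126 − 2·82 + 3·(-168) − 4·(-1274) = 4554
Change in R: 4554 − 5024 = -470

-470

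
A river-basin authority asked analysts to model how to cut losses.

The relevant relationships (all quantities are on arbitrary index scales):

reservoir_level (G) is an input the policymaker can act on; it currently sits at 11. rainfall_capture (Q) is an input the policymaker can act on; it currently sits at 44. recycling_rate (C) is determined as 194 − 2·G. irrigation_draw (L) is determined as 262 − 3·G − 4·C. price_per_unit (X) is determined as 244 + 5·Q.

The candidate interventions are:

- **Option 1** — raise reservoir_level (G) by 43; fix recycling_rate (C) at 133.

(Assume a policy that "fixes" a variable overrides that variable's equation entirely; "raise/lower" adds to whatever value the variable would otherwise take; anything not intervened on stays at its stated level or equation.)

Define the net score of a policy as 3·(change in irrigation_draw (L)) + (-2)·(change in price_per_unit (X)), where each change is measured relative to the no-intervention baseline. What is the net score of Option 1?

Baseline:
  G = 11
  Q = 44
  C = 194 − 2·11 = 172
  L = 262 − 3·11 − 4·172 = -459
  X = 244 + 5·44 = 464
Option 1 (G + 43, C := 133):
  G = 11 + 43 = 54
  Q = 44
  C = 133
  L = 262 − 3·54 − 4·133 = -432
  X = 244 + 5·44 = 464
ΔL = -432 − (-459) = 27; ΔX = 464 − 464 = 0
Score = 3·27 + (-2)·0 = 81

81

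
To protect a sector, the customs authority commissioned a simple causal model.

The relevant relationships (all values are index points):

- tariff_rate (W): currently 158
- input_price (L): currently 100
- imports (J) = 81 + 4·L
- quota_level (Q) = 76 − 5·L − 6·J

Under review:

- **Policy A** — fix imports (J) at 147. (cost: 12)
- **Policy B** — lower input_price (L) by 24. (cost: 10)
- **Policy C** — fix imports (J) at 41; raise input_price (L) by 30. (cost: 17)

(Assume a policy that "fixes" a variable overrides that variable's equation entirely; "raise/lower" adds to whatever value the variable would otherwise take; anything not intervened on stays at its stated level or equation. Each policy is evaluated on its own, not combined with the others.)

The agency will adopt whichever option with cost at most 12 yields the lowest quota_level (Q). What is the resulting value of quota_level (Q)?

Policy A (J := 147):
  L = 100
  J = 147
  Q = 76 − 5·100 − 6·147 = -1306
Policy B (L − 24):
  L = 100 − 24 = 76
  J = 81 + 4·76 = 385
  Q = 76 − 5·76 − 6·385 = -2614
Comparing — Policy A: Q=-1306, Policy B: Q=-2614. Lowest is -2614 (Policy B).

-2614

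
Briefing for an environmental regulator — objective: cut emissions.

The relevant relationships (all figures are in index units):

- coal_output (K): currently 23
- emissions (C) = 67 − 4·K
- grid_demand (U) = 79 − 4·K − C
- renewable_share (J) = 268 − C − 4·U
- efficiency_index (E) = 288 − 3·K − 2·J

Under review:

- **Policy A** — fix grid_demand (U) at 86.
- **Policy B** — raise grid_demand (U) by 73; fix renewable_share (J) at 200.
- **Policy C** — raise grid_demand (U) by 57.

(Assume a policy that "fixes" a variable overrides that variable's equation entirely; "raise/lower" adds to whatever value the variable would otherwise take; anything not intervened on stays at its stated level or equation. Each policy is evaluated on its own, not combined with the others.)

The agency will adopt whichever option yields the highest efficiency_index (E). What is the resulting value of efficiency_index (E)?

321

Policy A (U := 86):
  K = 23
  C = 67 − 4·23 = -25
  U = 86
  J = 268 − (-25) − 4·86 = -51
  E = 288 − 3·23 − 2·(-51) = 321
Policy B (U + 73, J := 200):
  K = 23
  C = 67 − 4·23 = -25
  U = 79 − 4·23 − (-25) (+73 from intervention) = 85
  J = 200
  E = 288 − 3·23 − 2·200 = -181
Policy C (U + 57):
  K = 23
  C = 67 − 4·23 = -25
  U = 79 − 4·23 − (-25) (+57 from intervention) = 69
  J = 268 − (-25) − 4·69 = 17
  E = 288 − 3·23 − 2·17 = 185
Comparing — Policy A: E=321, Policy B: E=-181, Policy C: E=185. Highest is 321 (Policy A).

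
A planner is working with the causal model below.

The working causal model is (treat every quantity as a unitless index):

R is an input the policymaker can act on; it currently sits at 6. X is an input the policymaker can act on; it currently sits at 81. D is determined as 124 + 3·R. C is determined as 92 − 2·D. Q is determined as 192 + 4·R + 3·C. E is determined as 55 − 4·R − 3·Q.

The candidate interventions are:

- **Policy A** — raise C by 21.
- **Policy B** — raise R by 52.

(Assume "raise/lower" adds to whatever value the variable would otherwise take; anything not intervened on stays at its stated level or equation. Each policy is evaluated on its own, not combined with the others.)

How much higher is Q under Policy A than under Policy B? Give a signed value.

Policy A (C + 21):
  R = 6
  D = 124 + 3·6 = 142
  C = 92 − 2·142 (+21 from intervention) = -171
  Q = 192 + 4·6 + 3·(-171) = -297
Policy B (R + 52):
  R = 6 + 52 = 58
  D = 124 + 3·58 = 298
  C = 92 − 2·298 = -504
  Q = 192 + 4·58 + 3·(-504) = -1088
Q: -297 − (-1088) = 791

791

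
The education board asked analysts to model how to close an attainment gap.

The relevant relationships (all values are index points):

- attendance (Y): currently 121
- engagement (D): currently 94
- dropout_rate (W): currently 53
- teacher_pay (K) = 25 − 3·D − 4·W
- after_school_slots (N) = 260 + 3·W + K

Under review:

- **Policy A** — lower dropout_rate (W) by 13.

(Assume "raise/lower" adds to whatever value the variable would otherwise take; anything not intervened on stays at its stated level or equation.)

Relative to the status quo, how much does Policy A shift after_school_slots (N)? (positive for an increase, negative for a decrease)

13

Baseline:
  D = 94
  W = 53
  K = 25 − 3·94 − 4·53 = -469
  N = 260 + 3·53 + (-469) = -50
Policy A (W − 13):
  D = 94
  W = 53 − 13 = 40
  K = 25 − 3·94 − 4·40 = -417
  N = 260 + 3·40 + (-417) = -37
Change in N: -37 − (-50) = 13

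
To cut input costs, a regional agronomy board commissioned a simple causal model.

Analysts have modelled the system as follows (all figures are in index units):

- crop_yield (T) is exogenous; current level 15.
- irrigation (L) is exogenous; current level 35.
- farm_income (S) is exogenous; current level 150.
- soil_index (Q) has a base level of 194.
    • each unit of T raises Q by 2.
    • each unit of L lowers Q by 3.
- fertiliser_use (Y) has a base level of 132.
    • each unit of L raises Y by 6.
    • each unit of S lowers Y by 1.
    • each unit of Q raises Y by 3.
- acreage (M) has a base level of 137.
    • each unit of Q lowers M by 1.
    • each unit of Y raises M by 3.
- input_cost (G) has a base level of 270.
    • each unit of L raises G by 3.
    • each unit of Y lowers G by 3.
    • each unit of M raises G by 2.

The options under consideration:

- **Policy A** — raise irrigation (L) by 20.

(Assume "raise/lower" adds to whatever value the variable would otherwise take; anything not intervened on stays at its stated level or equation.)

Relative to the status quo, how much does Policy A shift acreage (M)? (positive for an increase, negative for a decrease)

-120

Baseline:
  T = 15
  L = 35
  S = 150
  Q = 194 + 2·15 − 3·35 = 119
  Y = 132 + 6·35 − 150 + 3·119 = 549
  M = 137 − 119 + 3·549 = 1665
Policy A (L + 20):
  T = 15
  L = 35 + 20 = 55
  S = 150
  Q = 194 + 2·15 − 3·55 = 59
  Y = 132 + 6·55 − 150 + 3·59 = 489
  M = 137 − 59 + 3·489 = 1545
Change in M: 1545 − 1665 = -120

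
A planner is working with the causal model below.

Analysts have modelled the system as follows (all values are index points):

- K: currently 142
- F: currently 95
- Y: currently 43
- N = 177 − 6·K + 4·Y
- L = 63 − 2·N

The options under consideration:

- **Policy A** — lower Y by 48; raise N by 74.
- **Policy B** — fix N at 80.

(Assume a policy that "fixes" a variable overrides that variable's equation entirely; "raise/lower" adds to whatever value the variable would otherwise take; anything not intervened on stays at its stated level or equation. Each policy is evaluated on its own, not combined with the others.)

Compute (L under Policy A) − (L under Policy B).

1402

Policy A (Y − 48, N + 74):
  K = 142
  Y = 43 − 48 = -5
  N = 177 − 6·142 + 4·(-5) (+74 from intervention) = -621
  L = 63 − 2·(-621) = 1305
Policy B (N := 80):
  K = 142
  Y = 43
  N = 80
  L = 63 − 2·80 = -97
L: 1305 − (-97) = 1402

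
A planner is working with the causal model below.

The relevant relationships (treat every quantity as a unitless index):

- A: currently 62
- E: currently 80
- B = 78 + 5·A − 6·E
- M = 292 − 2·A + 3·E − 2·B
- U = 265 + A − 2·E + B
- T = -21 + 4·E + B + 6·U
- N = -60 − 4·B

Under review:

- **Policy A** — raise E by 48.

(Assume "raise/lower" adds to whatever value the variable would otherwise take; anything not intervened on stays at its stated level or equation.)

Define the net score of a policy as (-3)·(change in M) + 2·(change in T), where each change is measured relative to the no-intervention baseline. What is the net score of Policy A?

-6960

Baseline:
  A = 62
  E = 80
  B = 78 + 5·62 − 6·80 = -92
  M = 292 − 2·62 + 3·80 − 2·(-92) = 592
  U = 265 + 62 − 2·80 + (-92) = 75
  T = -21 + 4·80 + (-92) + 6·75 = 657
Policy A (E + 48):
  A = 62
  E = 80 + 48 = 128
  B = 78 + 5·62 − 6·128 = -380
  M = 292 − 2·62 + 3·128 − 2·(-380) = 1312
  U = 265 + 62 − 2·128 + (-380) = -309
  T = -21 + 4·128 + (-380) + 6·(-309) = -1743
ΔM = 1312 − 592 = 720; ΔT = -1743 − 657 = -2400
Score = (-3)·720 + 2·(-2400) = -6960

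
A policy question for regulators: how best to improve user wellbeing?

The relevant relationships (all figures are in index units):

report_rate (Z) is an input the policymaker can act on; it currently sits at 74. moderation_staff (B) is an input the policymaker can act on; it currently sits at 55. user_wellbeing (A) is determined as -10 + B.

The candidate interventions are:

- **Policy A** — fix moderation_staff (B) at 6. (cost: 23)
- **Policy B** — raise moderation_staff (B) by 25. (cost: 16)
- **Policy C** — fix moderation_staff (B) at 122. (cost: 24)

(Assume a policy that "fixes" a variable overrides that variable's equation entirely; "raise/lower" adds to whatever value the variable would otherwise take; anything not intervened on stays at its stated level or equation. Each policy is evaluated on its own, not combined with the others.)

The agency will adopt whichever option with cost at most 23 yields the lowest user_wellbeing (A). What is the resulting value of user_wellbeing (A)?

Policy A (B := 6):
  B = 6
  A = -10 + 6 = -4
Policy B (B + 25):
  B = 55 + 25 = 80
  A = -10 + 80 = 70
Comparing — Policy A: A=-4, Policy B: A=70. Lowest is -4 (Policy A).

-4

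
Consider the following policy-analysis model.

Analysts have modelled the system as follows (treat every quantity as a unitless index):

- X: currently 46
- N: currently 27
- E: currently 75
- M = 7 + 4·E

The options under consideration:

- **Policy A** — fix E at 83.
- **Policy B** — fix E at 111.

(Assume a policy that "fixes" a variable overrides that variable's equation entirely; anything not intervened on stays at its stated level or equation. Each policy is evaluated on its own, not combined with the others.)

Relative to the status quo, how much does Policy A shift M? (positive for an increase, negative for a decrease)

32

Baseline:
  E = 75
  M = 7 + 4·75 = 307
Policy A (E := 83):
  E = 83
  M = 7 + 4·83 = 339
Change in M: 339 − 307 = 32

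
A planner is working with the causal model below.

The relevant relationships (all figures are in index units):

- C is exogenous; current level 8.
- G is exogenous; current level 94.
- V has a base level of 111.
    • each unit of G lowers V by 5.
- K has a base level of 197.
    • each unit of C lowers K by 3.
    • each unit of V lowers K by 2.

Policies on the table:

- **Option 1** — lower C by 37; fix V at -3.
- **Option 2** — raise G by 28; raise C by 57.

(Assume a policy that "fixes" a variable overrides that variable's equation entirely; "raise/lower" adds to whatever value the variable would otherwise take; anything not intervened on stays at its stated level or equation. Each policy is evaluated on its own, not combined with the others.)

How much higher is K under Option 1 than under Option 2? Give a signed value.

Option 1 (C − 37, V := -3):
  C = 8 − 37 = -29
  G = 94
  V = -3
  K = 197 − 3·(-29) − 2·(-3) = 290
Option 2 (G + 28, C + 57):
  C = 8 + 57 = 65
  G = 94 + 28 = 122
  V = 111 − 5·122 = -499
  K = 197 − 3·65 − 2·(-499) = 1000
K: 290 − 1000 = -710

-710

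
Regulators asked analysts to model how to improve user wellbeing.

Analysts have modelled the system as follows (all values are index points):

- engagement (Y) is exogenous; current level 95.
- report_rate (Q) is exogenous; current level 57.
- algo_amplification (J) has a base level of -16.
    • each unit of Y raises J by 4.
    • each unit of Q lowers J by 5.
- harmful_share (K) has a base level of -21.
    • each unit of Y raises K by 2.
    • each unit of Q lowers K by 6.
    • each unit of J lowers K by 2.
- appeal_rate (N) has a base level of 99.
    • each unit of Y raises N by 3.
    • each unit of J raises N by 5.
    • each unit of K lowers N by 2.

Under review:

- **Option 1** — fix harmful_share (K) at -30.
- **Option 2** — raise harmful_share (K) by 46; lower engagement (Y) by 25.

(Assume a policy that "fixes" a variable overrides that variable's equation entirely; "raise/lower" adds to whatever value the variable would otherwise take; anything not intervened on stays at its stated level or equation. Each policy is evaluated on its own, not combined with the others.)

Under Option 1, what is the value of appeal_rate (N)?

839

Option 1 (K := -30):
  Y = 95
  Q = 57
  J = -16 + 4·95 − 5·57 = 79
  K = -30
  N = 99 + 3·95 + 5·79 − 2·(-30) = 839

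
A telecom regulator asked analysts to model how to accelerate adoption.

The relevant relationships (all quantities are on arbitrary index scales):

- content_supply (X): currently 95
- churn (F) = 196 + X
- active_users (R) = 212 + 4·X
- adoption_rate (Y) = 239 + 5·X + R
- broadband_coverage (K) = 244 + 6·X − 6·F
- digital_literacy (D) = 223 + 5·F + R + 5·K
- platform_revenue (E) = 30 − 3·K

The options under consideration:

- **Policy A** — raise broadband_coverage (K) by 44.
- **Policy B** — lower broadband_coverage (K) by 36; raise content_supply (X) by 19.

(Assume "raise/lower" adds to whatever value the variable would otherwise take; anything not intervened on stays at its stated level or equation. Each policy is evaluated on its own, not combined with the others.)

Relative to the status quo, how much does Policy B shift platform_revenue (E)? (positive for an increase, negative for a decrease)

Baseline:
  X = 95
  F = 196 + 95 = 291
  K = 244 + 6·95 − 6·291 = -932
  E = 30 − 3·(-932) = 2826
Policy B (K − 36, X + 19):
  X = 95 + 19 = 114
  F = 196 + 114 = 310
  K = 244 + 6·114 − 6·310 (−36 from intervention) = -968
  E = 30 − 3·(-968) = 2934
Change in E: 2934 − 2826 = 108

108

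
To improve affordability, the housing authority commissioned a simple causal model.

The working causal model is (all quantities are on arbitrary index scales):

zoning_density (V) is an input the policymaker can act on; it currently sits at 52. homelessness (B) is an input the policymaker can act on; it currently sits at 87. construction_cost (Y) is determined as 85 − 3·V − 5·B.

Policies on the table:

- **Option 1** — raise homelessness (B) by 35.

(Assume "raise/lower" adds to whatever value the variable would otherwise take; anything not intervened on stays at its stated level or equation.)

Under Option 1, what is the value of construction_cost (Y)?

Option 1 (B + 35):
  V = 52
  B = 87 + 35 = 122
  Y = 85 − 3·52 − 5·122 = -681

-681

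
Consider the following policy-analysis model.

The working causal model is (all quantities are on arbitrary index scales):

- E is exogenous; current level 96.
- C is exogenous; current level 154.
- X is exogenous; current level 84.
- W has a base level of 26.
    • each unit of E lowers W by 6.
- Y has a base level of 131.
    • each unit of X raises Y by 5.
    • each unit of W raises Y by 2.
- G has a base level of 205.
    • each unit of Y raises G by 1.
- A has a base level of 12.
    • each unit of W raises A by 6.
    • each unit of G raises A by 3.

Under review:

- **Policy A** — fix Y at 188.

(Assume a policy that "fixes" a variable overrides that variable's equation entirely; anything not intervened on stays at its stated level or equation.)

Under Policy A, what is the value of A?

-2109

Policy A (Y := 188):
  E = 96
  X = 84
  W = 26 − 6·96 = -550
  Y = 188
  G = 205 + 188 = 393
  A = 12 + 6·(-550) + 3·393 = -2109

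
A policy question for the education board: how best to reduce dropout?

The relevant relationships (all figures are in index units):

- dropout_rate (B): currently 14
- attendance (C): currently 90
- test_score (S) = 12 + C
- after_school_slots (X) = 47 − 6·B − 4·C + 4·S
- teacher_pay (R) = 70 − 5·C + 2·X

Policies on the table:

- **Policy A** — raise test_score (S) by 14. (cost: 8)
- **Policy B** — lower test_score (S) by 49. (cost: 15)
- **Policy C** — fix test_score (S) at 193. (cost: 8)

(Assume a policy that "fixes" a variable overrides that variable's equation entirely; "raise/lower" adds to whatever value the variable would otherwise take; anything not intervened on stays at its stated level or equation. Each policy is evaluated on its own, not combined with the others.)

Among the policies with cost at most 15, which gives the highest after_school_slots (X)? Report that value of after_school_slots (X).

375

Policy A (S + 14):
  B = 14
  C = 90
  S = 12 + 90 (+14 from intervention) = 116
  X = 47 − 6·14 − 4·90 + 4·116 = 67
Policy B (S − 49):
  B = 14
  C = 90
  S = 12 + 90 (−49 from intervention) = 53
  X = 47 − 6·14 − 4·90 + 4·53 = -185
Policy C (S := 193):
  B = 14
  C = 90
  S = 193
  X = 47 − 6·14 − 4·90 + 4·193 = 375
Comparing — Policy A: X=67, Policy B: X=-185, Policy C: X=375. Highest is 375 (Policy C).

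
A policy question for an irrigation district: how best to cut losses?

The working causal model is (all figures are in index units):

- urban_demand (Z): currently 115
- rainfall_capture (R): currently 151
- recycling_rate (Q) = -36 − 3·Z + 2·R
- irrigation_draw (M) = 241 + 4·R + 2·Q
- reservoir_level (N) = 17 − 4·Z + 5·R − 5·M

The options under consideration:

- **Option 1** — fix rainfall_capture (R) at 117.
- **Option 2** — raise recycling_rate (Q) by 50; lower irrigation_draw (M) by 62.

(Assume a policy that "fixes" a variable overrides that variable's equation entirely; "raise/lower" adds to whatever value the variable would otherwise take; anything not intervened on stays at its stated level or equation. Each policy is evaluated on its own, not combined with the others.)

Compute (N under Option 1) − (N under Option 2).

Option 1 (R := 117):
  Z = 115
  R = 117
  Q = -36 − 3·115 + 2·117 = -147
  M = 241 + 4·117 + 2·(-147) = 415
  N = 17 − 4·115 + 5·117 − 5·415 = -1933
Option 2 (Q + 50, M − 62):
  Z = 115
  R = 151
  Q = -36 − 3·115 + 2·151 (+50 from intervention) = -29
  M = 241 + 4·151 + 2·(-29) (−62 from intervention) = 725
  N = 17 − 4·115 + 5·151 − 5·725 = -3313
N: -1933 − (-3313) = 1380

1380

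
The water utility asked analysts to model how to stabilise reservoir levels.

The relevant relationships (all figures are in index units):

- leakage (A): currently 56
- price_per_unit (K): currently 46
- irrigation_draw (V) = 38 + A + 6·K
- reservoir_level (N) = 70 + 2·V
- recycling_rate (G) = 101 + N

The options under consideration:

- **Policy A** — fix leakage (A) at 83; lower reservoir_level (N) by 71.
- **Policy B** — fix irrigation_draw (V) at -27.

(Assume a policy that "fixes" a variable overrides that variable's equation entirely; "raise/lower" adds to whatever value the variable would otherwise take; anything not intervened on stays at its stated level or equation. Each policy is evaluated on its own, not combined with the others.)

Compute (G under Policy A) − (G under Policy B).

Policy A (A := 83, N − 71):
  A = 83
  K = 46
  V = 38 + 83 + 6·46 = 397
  N = 70 + 2·397 (−71 from intervention) = 793
  G = 101 + 793 = 894
Policy B (V := -27):
  A = 56
  K = 46
  V = -27
  N = 70 + 2·(-27) = 16
  G = 101 + 16 = 117
G: 894 − 117 = 777

777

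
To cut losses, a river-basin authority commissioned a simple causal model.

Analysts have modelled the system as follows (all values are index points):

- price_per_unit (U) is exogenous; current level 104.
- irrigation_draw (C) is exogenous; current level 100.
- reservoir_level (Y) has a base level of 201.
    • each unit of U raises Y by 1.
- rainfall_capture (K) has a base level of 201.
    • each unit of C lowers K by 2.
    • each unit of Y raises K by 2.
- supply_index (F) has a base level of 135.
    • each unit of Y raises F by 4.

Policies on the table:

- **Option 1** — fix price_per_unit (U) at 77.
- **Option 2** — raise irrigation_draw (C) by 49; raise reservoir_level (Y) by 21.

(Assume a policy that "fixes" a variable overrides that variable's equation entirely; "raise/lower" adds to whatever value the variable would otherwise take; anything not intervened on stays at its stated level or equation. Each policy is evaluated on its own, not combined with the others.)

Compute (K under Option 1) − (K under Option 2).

Option 1 (U := 77):
  U = 77
  C = 100
  Y = 201 + 77 = 278
  K = 201 − 2·100 + 2·278 = 557
Option 2 (C + 49, Y + 21):
  U = 104
  C = 100 + 49 = 149
  Y = 201 + 104 (+21 from intervention) = 326
  K = 201 − 2·149 + 2·326 = 555
K: 557 − 555 = 2

2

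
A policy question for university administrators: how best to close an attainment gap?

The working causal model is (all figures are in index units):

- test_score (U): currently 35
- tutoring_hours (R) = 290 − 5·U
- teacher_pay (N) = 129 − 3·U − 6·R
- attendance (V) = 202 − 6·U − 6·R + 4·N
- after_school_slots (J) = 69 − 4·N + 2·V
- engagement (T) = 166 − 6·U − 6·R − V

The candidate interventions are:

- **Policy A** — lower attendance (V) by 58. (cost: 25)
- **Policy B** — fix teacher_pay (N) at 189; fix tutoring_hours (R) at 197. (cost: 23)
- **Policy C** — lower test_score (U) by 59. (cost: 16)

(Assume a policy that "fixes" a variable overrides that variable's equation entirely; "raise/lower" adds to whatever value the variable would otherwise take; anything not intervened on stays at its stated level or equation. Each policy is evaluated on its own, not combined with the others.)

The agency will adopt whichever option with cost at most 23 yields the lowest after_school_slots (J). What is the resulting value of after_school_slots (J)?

-13195

Policy B (N := 189, R := 197):
  U = 35
  R = 197
  N = 189
  V = 202 − 6·35 − 6·197 + 4·189 = -434
  J = 69 − 4·189 + 2·(-434) = -1555
Policy C (U − 59):
  U = 35 − 59 = -24
  R = 290 − 5·(-24) = 410
  N = 129 − 3·(-24) − 6·410 = -2259
  V = 202 − 6·(-24) − 6·410 + 4·(-2259) = -11150
  J = 69 − 4·(-2259) + 2·(-11150) = -13195
Comparing — Policy B: J=-1555, Policy C: J=-13195. Lowest is -13195 (Policy C).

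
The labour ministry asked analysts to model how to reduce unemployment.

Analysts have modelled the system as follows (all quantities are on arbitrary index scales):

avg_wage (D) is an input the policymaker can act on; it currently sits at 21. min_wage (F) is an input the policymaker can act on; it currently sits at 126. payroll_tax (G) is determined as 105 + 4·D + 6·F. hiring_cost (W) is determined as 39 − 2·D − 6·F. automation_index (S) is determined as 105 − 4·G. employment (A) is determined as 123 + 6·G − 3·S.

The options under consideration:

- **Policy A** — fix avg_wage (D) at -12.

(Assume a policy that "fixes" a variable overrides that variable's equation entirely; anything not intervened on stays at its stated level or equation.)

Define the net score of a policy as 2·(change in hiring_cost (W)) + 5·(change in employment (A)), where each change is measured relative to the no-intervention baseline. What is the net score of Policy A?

-11748

Baseline:
  D = 21
  F = 126
  G = 105 + 4·21 + 6·126 = 945
  W = 39 − 2·21 − 6·126 = -759
  S = 105 − 4·945 = -3675
  A = 123 + 6·945 − 3·(-3675) = 16818
Policy A (D := -12):
  D = -12
  F = 126
  G = 105 + 4·(-12) + 6·126 = 813
  W = 39 − 2·(-12) − 6·126 = -693
  S = 105 − 4·813 = -3147
  A = 123 + 6·813 − 3·(-3147) = 14442
ΔW = -693 − (-759) = 66; ΔA = 14442 − 16818 = -2376
Score = 2·66 + 5·(-2376) = -11748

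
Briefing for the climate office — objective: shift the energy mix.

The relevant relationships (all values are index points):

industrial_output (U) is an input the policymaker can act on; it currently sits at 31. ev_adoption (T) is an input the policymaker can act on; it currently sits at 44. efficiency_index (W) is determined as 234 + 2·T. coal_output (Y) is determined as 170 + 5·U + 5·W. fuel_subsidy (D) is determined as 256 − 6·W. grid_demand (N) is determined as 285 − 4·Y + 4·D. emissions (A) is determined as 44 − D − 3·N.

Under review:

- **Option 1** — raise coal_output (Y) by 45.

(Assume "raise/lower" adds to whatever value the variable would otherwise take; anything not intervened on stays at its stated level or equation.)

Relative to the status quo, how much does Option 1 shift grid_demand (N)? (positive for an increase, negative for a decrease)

Baseline:
  U = 31
  T = 44
  W = 234 + 2·44 = 322
  Y = 170 + 5·31 + 5·322 = 1935
  D = 256 − 6·322 = -1676
  N = 285 − 4·1935 + 4·(-1676) = -14159
Option 1 (Y + 45):
  U = 31
  T = 44
  W = 234 + 2·44 = 322
  Y = 170 + 5·31 + 5·322 (+45 from intervention) = 1980
  D = 256 − 6·322 = -1676
  N = 285 − 4·1980 + 4·(-1676) = -14339
Change in N: -14339 − (-14159) = -180

-180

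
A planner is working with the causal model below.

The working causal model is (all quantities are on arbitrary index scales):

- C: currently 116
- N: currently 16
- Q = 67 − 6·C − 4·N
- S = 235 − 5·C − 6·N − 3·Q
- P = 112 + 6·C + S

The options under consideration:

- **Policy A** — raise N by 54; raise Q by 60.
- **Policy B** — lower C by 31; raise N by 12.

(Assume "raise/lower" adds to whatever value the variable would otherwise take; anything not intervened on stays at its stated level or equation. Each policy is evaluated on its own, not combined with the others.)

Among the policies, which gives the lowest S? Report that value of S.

Policy A (N + 54, Q + 60):
  C = 116
  N = 16 + 54 = 70
  Q = 67 − 6·116 − 4·70 (+60 from intervention) = -849
  S = 235 − 5·116 − 6·70 − 3·(-849) = 1782
Policy B (C − 31, N + 12):
  C = 116 − 31 = 85
  N = 16 + 12 = 28
  Q = 67 − 6·85 − 4·28 = -555
  S = 235 − 5·85 − 6·28 − 3·(-555) = 1307
Comparing — Policy A: S=1782, Policy B: S=1307. Lowest is 1307 (Policy B).

1307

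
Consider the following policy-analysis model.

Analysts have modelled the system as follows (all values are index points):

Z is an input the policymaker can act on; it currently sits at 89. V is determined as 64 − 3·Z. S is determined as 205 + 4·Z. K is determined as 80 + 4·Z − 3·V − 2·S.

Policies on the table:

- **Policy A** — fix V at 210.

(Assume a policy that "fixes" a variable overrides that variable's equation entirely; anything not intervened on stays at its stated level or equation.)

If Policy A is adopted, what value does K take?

Policy A (V := 210):
  Z = 89
  V = 210
  S = 205 + 4·89 = 561
  K = 80 + 4·89 − 3·210 − 2·561 = -1316

-1316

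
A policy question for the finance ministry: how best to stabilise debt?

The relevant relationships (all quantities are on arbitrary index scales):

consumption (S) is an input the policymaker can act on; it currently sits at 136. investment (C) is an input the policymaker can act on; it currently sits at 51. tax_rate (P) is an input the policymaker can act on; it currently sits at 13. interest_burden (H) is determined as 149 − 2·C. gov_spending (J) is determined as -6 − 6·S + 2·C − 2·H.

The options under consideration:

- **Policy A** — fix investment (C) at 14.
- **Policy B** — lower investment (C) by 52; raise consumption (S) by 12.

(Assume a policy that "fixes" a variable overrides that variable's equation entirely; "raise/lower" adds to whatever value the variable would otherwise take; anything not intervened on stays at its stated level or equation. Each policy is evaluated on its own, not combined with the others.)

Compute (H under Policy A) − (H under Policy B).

-30

Policy A (C := 14):
  C = 14
  H = 149 − 2·14 = 121
Policy B (C − 52, S + 12):
  C = 51 − 52 = -1
  H = 149 − 2·(-1) = 151
H: 121 − 151 = -30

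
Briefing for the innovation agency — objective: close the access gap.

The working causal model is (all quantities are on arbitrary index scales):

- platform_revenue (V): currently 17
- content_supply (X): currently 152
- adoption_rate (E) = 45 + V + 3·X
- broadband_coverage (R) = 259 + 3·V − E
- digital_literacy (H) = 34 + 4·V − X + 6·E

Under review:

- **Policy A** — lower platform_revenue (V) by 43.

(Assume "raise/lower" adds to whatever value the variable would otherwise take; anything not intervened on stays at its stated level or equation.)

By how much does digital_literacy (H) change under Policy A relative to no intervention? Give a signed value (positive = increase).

-430

Baseline:
  V = 17
  X = 152
  E = 45 + 17 + 3·152 = 518
  H = 34 + 4·17 − 152 + 6·518 = 3058
Policy A (V − 43):
  V = 17 − 43 = -26
  X = 152
  E = 45 + (-26) + 3·152 = 475
  H = 34 + 4·(-26) − 152 + 6·475 = 2628
Change in H: 2628 − 3058 = -430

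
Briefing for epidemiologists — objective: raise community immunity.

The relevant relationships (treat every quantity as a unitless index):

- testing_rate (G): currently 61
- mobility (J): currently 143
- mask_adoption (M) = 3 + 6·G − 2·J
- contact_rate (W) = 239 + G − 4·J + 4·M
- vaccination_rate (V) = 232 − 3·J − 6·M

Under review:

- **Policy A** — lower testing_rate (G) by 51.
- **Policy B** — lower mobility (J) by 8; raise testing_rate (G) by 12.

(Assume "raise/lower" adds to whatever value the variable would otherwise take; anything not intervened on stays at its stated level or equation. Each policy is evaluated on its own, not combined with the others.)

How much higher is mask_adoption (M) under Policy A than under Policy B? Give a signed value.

-394

Policy A (G − 51):
  G = 61 − 51 = 10
  J = 143
  M = 3 + 6·10 − 2·143 = -223
Policy B (J − 8, G + 12):
  G = 61 + 12 = 73
  J = 143 − 8 = 135
  M = 3 + 6·73 − 2·135 = 171
M: -223 − 171 = -394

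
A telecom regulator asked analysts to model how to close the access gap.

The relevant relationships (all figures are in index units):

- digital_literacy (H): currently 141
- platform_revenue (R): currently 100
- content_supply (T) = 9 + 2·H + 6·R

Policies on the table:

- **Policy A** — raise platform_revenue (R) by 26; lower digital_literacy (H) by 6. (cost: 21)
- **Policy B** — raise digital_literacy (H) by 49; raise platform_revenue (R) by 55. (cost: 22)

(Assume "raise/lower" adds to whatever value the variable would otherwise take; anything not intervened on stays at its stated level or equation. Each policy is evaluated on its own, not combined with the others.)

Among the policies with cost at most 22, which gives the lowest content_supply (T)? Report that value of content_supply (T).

Policy A (R + 26, H − 6):
  H = 141 − 6 = 135
  R = 100 + 26 = 126
  T = 9 + 2·135 + 6·126 = 1035
Policy B (H + 49, R + 55):
  H = 141 + 49 = 190
  R = 100 + 55 = 155
  T = 9 + 2·190 + 6·155 = 1319
Comparing — Policy A: T=1035, Policy B: T=1319. Lowest is 1035 (Policy A).

1035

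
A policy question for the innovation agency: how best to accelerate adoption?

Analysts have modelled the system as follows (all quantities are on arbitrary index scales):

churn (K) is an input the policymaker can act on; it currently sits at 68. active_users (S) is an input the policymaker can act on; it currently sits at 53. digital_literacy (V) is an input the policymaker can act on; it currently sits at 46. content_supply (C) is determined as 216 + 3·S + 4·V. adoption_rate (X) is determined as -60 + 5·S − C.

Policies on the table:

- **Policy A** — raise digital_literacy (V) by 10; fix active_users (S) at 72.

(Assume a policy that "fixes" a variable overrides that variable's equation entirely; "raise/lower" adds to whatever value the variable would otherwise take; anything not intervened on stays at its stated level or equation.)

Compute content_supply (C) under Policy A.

Policy A (V + 10, S := 72):
  S = 72
  V = 46 + 10 = 56
  C = 216 + 3·72 + 4·56 = 656

656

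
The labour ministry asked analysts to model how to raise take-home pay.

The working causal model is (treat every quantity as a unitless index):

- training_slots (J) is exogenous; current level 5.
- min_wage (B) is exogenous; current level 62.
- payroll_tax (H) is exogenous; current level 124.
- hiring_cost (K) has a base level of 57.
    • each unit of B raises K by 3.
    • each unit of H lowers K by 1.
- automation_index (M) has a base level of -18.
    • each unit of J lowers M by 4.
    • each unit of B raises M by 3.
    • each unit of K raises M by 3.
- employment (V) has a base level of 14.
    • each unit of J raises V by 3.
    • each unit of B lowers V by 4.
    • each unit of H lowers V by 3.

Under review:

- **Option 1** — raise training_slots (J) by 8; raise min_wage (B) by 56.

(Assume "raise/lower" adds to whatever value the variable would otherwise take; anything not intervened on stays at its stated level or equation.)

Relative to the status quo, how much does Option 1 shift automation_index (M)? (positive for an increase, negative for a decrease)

Baseline:
  J = 5
  B = 62
  H = 124
  K = 57 + 3·62 − 124 = 119
  M = -18 − 4·5 + 3·62 + 3·119 = 505
Option 1 (J + 8, B + 56):
  J = 5 + 8 = 13
  B = 62 + 56 = 118
  H = 124
  K = 57 + 3·118 − 124 = 287
  M = -18 − 4·13 + 3·118 + 3·287 = 1145
Change in M: 1145 − 505 = 640

640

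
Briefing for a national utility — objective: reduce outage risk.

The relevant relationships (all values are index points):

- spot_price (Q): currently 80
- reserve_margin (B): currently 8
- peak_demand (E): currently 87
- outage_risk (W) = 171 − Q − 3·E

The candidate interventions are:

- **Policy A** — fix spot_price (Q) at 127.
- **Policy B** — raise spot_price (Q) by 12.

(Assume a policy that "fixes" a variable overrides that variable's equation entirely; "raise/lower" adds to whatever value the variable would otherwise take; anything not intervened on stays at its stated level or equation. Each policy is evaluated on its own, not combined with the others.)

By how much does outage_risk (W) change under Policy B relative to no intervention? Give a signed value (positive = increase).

-12

Baseline:
  Q = 80
  E = 87
  W = 171 − 80 − 3·87 = -170
Policy B (Q + 12):
  Q = 80 + 12 = 92
  E = 87
  W = 171 − 92 − 3·87 = -182
Change in W: -182 − (-170) = -12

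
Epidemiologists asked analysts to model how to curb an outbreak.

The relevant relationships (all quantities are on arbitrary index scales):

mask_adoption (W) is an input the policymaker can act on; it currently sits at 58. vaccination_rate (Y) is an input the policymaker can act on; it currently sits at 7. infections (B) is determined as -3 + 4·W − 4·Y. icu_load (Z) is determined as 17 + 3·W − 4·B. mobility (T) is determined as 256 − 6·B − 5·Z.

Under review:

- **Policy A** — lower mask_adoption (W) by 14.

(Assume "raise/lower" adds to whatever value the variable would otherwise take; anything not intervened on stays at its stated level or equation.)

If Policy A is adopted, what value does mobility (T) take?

1541

Policy A (W − 14):
  W = 58 − 14 = 44
  Y = 7
  B = -3 + 4·44 − 4·7 = 145
  Z = 17 + 3·44 − 4·145 = -431
  T = 256 − 6·145 − 5·(-431) = 1541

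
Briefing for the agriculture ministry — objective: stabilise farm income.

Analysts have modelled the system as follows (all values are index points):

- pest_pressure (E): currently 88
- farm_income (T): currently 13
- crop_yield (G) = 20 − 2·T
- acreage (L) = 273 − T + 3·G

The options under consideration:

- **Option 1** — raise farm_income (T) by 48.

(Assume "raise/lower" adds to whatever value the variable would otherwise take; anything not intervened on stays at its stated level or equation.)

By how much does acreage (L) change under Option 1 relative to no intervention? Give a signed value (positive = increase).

-336

Baseline:
  T = 13
  G = 20 − 2·13 = -6
  L = 273 − 13 + 3·(-6) = 242
Option 1 (T + 48):
  T = 13 + 48 = 61
  G = 20 − 2·61 = -102
  L = 273 − 61 + 3·(-102) = -94
Change in L: -94 − 242 = -336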